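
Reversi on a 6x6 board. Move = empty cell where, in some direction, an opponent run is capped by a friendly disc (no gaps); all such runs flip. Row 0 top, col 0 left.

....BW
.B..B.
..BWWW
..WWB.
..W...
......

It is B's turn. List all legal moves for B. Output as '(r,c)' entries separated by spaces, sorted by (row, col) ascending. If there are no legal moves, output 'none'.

Answer: (1,2) (3,1) (4,1) (4,4) (5,2)

Derivation:
(1,2): flips 1 -> legal
(1,3): no bracket -> illegal
(1,5): no bracket -> illegal
(2,1): no bracket -> illegal
(3,1): flips 2 -> legal
(3,5): no bracket -> illegal
(4,1): flips 2 -> legal
(4,3): no bracket -> illegal
(4,4): flips 1 -> legal
(5,1): no bracket -> illegal
(5,2): flips 2 -> legal
(5,3): no bracket -> illegal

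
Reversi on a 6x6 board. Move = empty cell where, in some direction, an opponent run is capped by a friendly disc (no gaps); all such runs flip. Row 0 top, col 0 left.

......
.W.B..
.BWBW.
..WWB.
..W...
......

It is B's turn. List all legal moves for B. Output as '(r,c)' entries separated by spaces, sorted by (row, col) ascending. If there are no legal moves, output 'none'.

(0,0): no bracket -> illegal
(0,1): flips 1 -> legal
(0,2): no bracket -> illegal
(1,0): no bracket -> illegal
(1,2): no bracket -> illegal
(1,4): flips 1 -> legal
(1,5): no bracket -> illegal
(2,0): no bracket -> illegal
(2,5): flips 1 -> legal
(3,1): flips 3 -> legal
(3,5): flips 1 -> legal
(4,1): flips 1 -> legal
(4,3): flips 2 -> legal
(4,4): no bracket -> illegal
(5,1): no bracket -> illegal
(5,2): no bracket -> illegal
(5,3): no bracket -> illegal

Answer: (0,1) (1,4) (2,5) (3,1) (3,5) (4,1) (4,3)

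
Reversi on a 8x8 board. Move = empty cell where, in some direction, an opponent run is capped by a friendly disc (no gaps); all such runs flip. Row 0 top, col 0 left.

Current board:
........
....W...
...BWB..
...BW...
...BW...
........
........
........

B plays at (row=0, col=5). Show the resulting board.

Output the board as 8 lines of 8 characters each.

Answer: .....B..
....B...
...BWB..
...BW...
...BW...
........
........
........

Derivation:
Place B at (0,5); scan 8 dirs for brackets.
Dir NW: edge -> no flip
Dir N: edge -> no flip
Dir NE: edge -> no flip
Dir W: first cell '.' (not opp) -> no flip
Dir E: first cell '.' (not opp) -> no flip
Dir SW: opp run (1,4) capped by B -> flip
Dir S: first cell '.' (not opp) -> no flip
Dir SE: first cell '.' (not opp) -> no flip
All flips: (1,4)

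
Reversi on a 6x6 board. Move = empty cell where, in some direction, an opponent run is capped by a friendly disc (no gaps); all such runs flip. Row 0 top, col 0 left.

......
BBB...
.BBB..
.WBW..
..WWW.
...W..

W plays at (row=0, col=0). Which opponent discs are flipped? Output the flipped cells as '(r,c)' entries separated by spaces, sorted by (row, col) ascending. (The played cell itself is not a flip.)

Dir NW: edge -> no flip
Dir N: edge -> no flip
Dir NE: edge -> no flip
Dir W: edge -> no flip
Dir E: first cell '.' (not opp) -> no flip
Dir SW: edge -> no flip
Dir S: opp run (1,0), next='.' -> no flip
Dir SE: opp run (1,1) (2,2) capped by W -> flip

Answer: (1,1) (2,2)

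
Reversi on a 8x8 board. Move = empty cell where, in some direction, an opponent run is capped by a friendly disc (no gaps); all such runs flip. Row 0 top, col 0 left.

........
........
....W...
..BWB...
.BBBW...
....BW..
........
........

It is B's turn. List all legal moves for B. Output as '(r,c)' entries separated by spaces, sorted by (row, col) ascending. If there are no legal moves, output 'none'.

(1,3): no bracket -> illegal
(1,4): flips 1 -> legal
(1,5): flips 2 -> legal
(2,2): no bracket -> illegal
(2,3): flips 1 -> legal
(2,5): no bracket -> illegal
(3,5): no bracket -> illegal
(4,5): flips 1 -> legal
(4,6): no bracket -> illegal
(5,3): no bracket -> illegal
(5,6): flips 1 -> legal
(6,4): no bracket -> illegal
(6,5): no bracket -> illegal
(6,6): no bracket -> illegal

Answer: (1,4) (1,5) (2,3) (4,5) (5,6)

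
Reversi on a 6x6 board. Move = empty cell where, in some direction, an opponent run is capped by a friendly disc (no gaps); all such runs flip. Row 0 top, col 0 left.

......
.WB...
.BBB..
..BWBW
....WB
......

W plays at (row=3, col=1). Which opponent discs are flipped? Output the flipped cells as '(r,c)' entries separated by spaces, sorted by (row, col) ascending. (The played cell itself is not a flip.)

Answer: (2,1) (3,2)

Derivation:
Dir NW: first cell '.' (not opp) -> no flip
Dir N: opp run (2,1) capped by W -> flip
Dir NE: opp run (2,2), next='.' -> no flip
Dir W: first cell '.' (not opp) -> no flip
Dir E: opp run (3,2) capped by W -> flip
Dir SW: first cell '.' (not opp) -> no flip
Dir S: first cell '.' (not opp) -> no flip
Dir SE: first cell '.' (not opp) -> no flip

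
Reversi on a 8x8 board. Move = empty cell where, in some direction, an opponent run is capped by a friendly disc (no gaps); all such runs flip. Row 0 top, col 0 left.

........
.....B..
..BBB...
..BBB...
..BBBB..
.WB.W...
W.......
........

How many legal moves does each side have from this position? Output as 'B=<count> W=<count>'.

-- B to move --
(4,0): no bracket -> illegal
(4,1): no bracket -> illegal
(5,0): flips 1 -> legal
(5,3): no bracket -> illegal
(5,5): no bracket -> illegal
(6,1): no bracket -> illegal
(6,2): no bracket -> illegal
(6,3): flips 1 -> legal
(6,4): flips 1 -> legal
(6,5): flips 1 -> legal
(7,0): no bracket -> illegal
(7,1): no bracket -> illegal
B mobility = 4
-- W to move --
(0,4): no bracket -> illegal
(0,5): no bracket -> illegal
(0,6): flips 4 -> legal
(1,1): no bracket -> illegal
(1,2): no bracket -> illegal
(1,3): no bracket -> illegal
(1,4): flips 3 -> legal
(1,6): no bracket -> illegal
(2,1): flips 2 -> legal
(2,5): no bracket -> illegal
(2,6): no bracket -> illegal
(3,1): no bracket -> illegal
(3,5): no bracket -> illegal
(3,6): flips 1 -> legal
(4,1): no bracket -> illegal
(4,6): no bracket -> illegal
(5,3): flips 1 -> legal
(5,5): no bracket -> illegal
(5,6): no bracket -> illegal
(6,1): no bracket -> illegal
(6,2): no bracket -> illegal
(6,3): no bracket -> illegal
W mobility = 5

Answer: B=4 W=5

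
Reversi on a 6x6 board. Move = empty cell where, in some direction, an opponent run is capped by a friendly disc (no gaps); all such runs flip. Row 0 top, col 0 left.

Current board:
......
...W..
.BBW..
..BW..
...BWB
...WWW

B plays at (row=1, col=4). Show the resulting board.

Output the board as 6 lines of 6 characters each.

Answer: ......
...WB.
.BBB..
..BW..
...BWB
...WWW

Derivation:
Place B at (1,4); scan 8 dirs for brackets.
Dir NW: first cell '.' (not opp) -> no flip
Dir N: first cell '.' (not opp) -> no flip
Dir NE: first cell '.' (not opp) -> no flip
Dir W: opp run (1,3), next='.' -> no flip
Dir E: first cell '.' (not opp) -> no flip
Dir SW: opp run (2,3) capped by B -> flip
Dir S: first cell '.' (not opp) -> no flip
Dir SE: first cell '.' (not opp) -> no flip
All flips: (2,3)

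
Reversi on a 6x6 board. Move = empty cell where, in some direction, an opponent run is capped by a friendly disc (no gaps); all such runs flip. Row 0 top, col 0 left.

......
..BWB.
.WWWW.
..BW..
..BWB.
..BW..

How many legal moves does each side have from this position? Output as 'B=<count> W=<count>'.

Answer: B=6 W=13

Derivation:
-- B to move --
(0,2): no bracket -> illegal
(0,3): no bracket -> illegal
(0,4): no bracket -> illegal
(1,0): flips 1 -> legal
(1,1): flips 2 -> legal
(1,5): flips 2 -> legal
(2,0): no bracket -> illegal
(2,5): no bracket -> illegal
(3,0): flips 1 -> legal
(3,1): no bracket -> illegal
(3,4): flips 4 -> legal
(3,5): no bracket -> illegal
(5,4): flips 2 -> legal
B mobility = 6
-- W to move --
(0,1): flips 1 -> legal
(0,2): flips 1 -> legal
(0,3): flips 1 -> legal
(0,4): flips 1 -> legal
(0,5): flips 1 -> legal
(1,1): flips 1 -> legal
(1,5): flips 1 -> legal
(2,5): no bracket -> illegal
(3,1): flips 2 -> legal
(3,4): no bracket -> illegal
(3,5): flips 1 -> legal
(4,1): flips 2 -> legal
(4,5): flips 1 -> legal
(5,1): flips 2 -> legal
(5,4): no bracket -> illegal
(5,5): flips 1 -> legal
W mobility = 13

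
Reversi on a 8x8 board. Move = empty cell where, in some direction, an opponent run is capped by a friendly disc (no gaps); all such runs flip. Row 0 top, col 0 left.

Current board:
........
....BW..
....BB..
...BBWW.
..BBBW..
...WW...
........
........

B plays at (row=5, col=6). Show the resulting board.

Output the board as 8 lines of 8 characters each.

Place B at (5,6); scan 8 dirs for brackets.
Dir NW: opp run (4,5) capped by B -> flip
Dir N: first cell '.' (not opp) -> no flip
Dir NE: first cell '.' (not opp) -> no flip
Dir W: first cell '.' (not opp) -> no flip
Dir E: first cell '.' (not opp) -> no flip
Dir SW: first cell '.' (not opp) -> no flip
Dir S: first cell '.' (not opp) -> no flip
Dir SE: first cell '.' (not opp) -> no flip
All flips: (4,5)

Answer: ........
....BW..
....BB..
...BBWW.
..BBBB..
...WW.B.
........
........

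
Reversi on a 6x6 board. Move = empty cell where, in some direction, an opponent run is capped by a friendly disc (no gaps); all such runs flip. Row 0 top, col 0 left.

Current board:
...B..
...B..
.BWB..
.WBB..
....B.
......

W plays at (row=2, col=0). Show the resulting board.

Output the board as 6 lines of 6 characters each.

Place W at (2,0); scan 8 dirs for brackets.
Dir NW: edge -> no flip
Dir N: first cell '.' (not opp) -> no flip
Dir NE: first cell '.' (not opp) -> no flip
Dir W: edge -> no flip
Dir E: opp run (2,1) capped by W -> flip
Dir SW: edge -> no flip
Dir S: first cell '.' (not opp) -> no flip
Dir SE: first cell 'W' (not opp) -> no flip
All flips: (2,1)

Answer: ...B..
...B..
WWWB..
.WBB..
....B.
......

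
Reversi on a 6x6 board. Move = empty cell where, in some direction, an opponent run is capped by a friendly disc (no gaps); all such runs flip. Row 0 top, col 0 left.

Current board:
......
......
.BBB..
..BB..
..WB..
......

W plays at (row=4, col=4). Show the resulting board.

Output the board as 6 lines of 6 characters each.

Answer: ......
......
.BBB..
..BB..
..WWW.
......

Derivation:
Place W at (4,4); scan 8 dirs for brackets.
Dir NW: opp run (3,3) (2,2), next='.' -> no flip
Dir N: first cell '.' (not opp) -> no flip
Dir NE: first cell '.' (not opp) -> no flip
Dir W: opp run (4,3) capped by W -> flip
Dir E: first cell '.' (not opp) -> no flip
Dir SW: first cell '.' (not opp) -> no flip
Dir S: first cell '.' (not opp) -> no flip
Dir SE: first cell '.' (not opp) -> no flip
All flips: (4,3)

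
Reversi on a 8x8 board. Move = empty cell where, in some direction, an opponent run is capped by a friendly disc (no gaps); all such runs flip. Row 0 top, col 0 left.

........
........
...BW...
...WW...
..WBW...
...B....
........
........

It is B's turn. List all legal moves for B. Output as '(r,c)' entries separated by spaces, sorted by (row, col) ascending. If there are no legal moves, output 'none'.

Answer: (2,5) (3,1) (3,5) (4,1) (4,5)

Derivation:
(1,3): no bracket -> illegal
(1,4): no bracket -> illegal
(1,5): no bracket -> illegal
(2,2): no bracket -> illegal
(2,5): flips 2 -> legal
(3,1): flips 1 -> legal
(3,2): no bracket -> illegal
(3,5): flips 1 -> legal
(4,1): flips 1 -> legal
(4,5): flips 2 -> legal
(5,1): no bracket -> illegal
(5,2): no bracket -> illegal
(5,4): no bracket -> illegal
(5,5): no bracket -> illegal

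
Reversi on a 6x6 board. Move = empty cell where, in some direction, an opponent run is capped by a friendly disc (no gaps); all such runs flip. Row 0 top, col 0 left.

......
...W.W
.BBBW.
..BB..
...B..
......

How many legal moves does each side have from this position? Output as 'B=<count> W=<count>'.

-- B to move --
(0,2): no bracket -> illegal
(0,3): flips 1 -> legal
(0,4): flips 1 -> legal
(0,5): no bracket -> illegal
(1,2): no bracket -> illegal
(1,4): no bracket -> illegal
(2,5): flips 1 -> legal
(3,4): no bracket -> illegal
(3,5): no bracket -> illegal
B mobility = 3
-- W to move --
(1,0): no bracket -> illegal
(1,1): no bracket -> illegal
(1,2): no bracket -> illegal
(1,4): no bracket -> illegal
(2,0): flips 3 -> legal
(3,0): no bracket -> illegal
(3,1): flips 1 -> legal
(3,4): no bracket -> illegal
(4,1): no bracket -> illegal
(4,2): flips 1 -> legal
(4,4): no bracket -> illegal
(5,2): no bracket -> illegal
(5,3): flips 3 -> legal
(5,4): no bracket -> illegal
W mobility = 4

Answer: B=3 W=4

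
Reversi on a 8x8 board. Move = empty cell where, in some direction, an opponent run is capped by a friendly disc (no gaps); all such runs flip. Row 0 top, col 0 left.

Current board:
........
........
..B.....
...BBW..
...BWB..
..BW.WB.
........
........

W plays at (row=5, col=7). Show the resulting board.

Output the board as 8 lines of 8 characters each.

Answer: ........
........
..B.....
...BBW..
...BWB..
..BW.WWW
........
........

Derivation:
Place W at (5,7); scan 8 dirs for brackets.
Dir NW: first cell '.' (not opp) -> no flip
Dir N: first cell '.' (not opp) -> no flip
Dir NE: edge -> no flip
Dir W: opp run (5,6) capped by W -> flip
Dir E: edge -> no flip
Dir SW: first cell '.' (not opp) -> no flip
Dir S: first cell '.' (not opp) -> no flip
Dir SE: edge -> no flip
All flips: (5,6)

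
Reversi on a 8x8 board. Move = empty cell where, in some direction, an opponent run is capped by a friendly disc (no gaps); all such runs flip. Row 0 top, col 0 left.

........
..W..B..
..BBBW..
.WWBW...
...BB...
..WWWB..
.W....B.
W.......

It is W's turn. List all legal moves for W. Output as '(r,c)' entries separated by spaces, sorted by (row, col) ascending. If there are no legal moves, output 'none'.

(0,4): no bracket -> illegal
(0,5): flips 1 -> legal
(0,6): no bracket -> illegal
(1,1): no bracket -> illegal
(1,3): flips 4 -> legal
(1,4): flips 2 -> legal
(1,6): no bracket -> illegal
(2,1): flips 3 -> legal
(2,6): no bracket -> illegal
(3,5): flips 1 -> legal
(4,2): no bracket -> illegal
(4,5): no bracket -> illegal
(4,6): no bracket -> illegal
(5,6): flips 1 -> legal
(5,7): no bracket -> illegal
(6,4): no bracket -> illegal
(6,5): no bracket -> illegal
(6,7): no bracket -> illegal
(7,5): no bracket -> illegal
(7,6): no bracket -> illegal
(7,7): no bracket -> illegal

Answer: (0,5) (1,3) (1,4) (2,1) (3,5) (5,6)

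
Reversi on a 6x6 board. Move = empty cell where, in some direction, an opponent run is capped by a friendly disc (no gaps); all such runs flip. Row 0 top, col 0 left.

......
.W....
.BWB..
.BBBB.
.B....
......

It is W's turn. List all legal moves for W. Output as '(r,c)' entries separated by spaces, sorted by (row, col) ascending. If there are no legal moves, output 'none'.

Answer: (2,0) (2,4) (4,0) (4,2) (4,4) (5,1)

Derivation:
(1,0): no bracket -> illegal
(1,2): no bracket -> illegal
(1,3): no bracket -> illegal
(1,4): no bracket -> illegal
(2,0): flips 1 -> legal
(2,4): flips 1 -> legal
(2,5): no bracket -> illegal
(3,0): no bracket -> illegal
(3,5): no bracket -> illegal
(4,0): flips 1 -> legal
(4,2): flips 1 -> legal
(4,3): no bracket -> illegal
(4,4): flips 1 -> legal
(4,5): no bracket -> illegal
(5,0): no bracket -> illegal
(5,1): flips 3 -> legal
(5,2): no bracket -> illegal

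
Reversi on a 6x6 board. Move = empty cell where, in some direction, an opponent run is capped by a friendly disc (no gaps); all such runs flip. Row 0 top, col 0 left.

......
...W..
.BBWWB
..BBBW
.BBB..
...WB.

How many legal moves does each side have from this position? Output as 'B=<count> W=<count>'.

Answer: B=7 W=8

Derivation:
-- B to move --
(0,2): no bracket -> illegal
(0,3): flips 2 -> legal
(0,4): flips 1 -> legal
(1,2): flips 1 -> legal
(1,4): flips 2 -> legal
(1,5): flips 1 -> legal
(4,4): no bracket -> illegal
(4,5): flips 1 -> legal
(5,2): flips 1 -> legal
B mobility = 7
-- W to move --
(1,0): no bracket -> illegal
(1,1): no bracket -> illegal
(1,2): no bracket -> illegal
(1,4): no bracket -> illegal
(1,5): flips 1 -> legal
(2,0): flips 2 -> legal
(3,0): no bracket -> illegal
(3,1): flips 5 -> legal
(4,0): no bracket -> illegal
(4,4): flips 1 -> legal
(4,5): flips 1 -> legal
(5,0): flips 2 -> legal
(5,1): flips 2 -> legal
(5,2): no bracket -> illegal
(5,5): flips 1 -> legal
W mobility = 8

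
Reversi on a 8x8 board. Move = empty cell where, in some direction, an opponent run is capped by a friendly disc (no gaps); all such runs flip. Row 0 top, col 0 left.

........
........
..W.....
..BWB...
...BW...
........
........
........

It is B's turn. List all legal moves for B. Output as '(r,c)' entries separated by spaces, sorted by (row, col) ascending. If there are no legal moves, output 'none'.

(1,1): no bracket -> illegal
(1,2): flips 1 -> legal
(1,3): no bracket -> illegal
(2,1): no bracket -> illegal
(2,3): flips 1 -> legal
(2,4): no bracket -> illegal
(3,1): no bracket -> illegal
(3,5): no bracket -> illegal
(4,2): no bracket -> illegal
(4,5): flips 1 -> legal
(5,3): no bracket -> illegal
(5,4): flips 1 -> legal
(5,5): no bracket -> illegal

Answer: (1,2) (2,3) (4,5) (5,4)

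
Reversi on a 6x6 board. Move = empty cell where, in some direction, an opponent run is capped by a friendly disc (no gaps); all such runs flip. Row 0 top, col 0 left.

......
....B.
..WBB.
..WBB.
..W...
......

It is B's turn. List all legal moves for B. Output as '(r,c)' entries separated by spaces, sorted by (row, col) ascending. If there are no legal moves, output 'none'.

Answer: (1,1) (2,1) (3,1) (4,1) (5,1)

Derivation:
(1,1): flips 1 -> legal
(1,2): no bracket -> illegal
(1,3): no bracket -> illegal
(2,1): flips 1 -> legal
(3,1): flips 1 -> legal
(4,1): flips 1 -> legal
(4,3): no bracket -> illegal
(5,1): flips 1 -> legal
(5,2): no bracket -> illegal
(5,3): no bracket -> illegal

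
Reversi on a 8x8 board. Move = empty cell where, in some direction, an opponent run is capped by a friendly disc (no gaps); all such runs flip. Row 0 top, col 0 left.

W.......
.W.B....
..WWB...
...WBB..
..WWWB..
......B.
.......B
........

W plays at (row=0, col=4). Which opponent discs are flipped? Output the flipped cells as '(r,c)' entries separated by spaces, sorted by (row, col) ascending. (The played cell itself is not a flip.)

Dir NW: edge -> no flip
Dir N: edge -> no flip
Dir NE: edge -> no flip
Dir W: first cell '.' (not opp) -> no flip
Dir E: first cell '.' (not opp) -> no flip
Dir SW: opp run (1,3) capped by W -> flip
Dir S: first cell '.' (not opp) -> no flip
Dir SE: first cell '.' (not opp) -> no flip

Answer: (1,3)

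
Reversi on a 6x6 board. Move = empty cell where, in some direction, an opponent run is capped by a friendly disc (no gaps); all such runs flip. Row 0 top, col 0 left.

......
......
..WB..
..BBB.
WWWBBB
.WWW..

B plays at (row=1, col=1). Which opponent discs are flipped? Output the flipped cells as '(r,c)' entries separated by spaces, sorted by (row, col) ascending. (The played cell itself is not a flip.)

Dir NW: first cell '.' (not opp) -> no flip
Dir N: first cell '.' (not opp) -> no flip
Dir NE: first cell '.' (not opp) -> no flip
Dir W: first cell '.' (not opp) -> no flip
Dir E: first cell '.' (not opp) -> no flip
Dir SW: first cell '.' (not opp) -> no flip
Dir S: first cell '.' (not opp) -> no flip
Dir SE: opp run (2,2) capped by B -> flip

Answer: (2,2)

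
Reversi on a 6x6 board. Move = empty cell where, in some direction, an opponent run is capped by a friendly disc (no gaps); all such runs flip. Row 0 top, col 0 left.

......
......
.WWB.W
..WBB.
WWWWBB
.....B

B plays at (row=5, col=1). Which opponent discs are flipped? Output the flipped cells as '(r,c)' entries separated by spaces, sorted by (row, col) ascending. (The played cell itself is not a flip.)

Dir NW: opp run (4,0), next=edge -> no flip
Dir N: opp run (4,1), next='.' -> no flip
Dir NE: opp run (4,2) capped by B -> flip
Dir W: first cell '.' (not opp) -> no flip
Dir E: first cell '.' (not opp) -> no flip
Dir SW: edge -> no flip
Dir S: edge -> no flip
Dir SE: edge -> no flip

Answer: (4,2)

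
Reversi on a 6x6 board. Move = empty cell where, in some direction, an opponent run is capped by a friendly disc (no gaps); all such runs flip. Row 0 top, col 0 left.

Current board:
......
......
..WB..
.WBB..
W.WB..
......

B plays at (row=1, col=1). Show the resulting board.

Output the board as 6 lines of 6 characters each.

Place B at (1,1); scan 8 dirs for brackets.
Dir NW: first cell '.' (not opp) -> no flip
Dir N: first cell '.' (not opp) -> no flip
Dir NE: first cell '.' (not opp) -> no flip
Dir W: first cell '.' (not opp) -> no flip
Dir E: first cell '.' (not opp) -> no flip
Dir SW: first cell '.' (not opp) -> no flip
Dir S: first cell '.' (not opp) -> no flip
Dir SE: opp run (2,2) capped by B -> flip
All flips: (2,2)

Answer: ......
.B....
..BB..
.WBB..
W.WB..
......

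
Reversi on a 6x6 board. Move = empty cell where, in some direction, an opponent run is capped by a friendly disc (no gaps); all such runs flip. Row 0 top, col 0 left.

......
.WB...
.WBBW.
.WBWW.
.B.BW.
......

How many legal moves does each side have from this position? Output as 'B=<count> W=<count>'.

Answer: B=10 W=8

Derivation:
-- B to move --
(0,0): flips 1 -> legal
(0,1): flips 3 -> legal
(0,2): no bracket -> illegal
(1,0): flips 2 -> legal
(1,3): no bracket -> illegal
(1,4): no bracket -> illegal
(1,5): no bracket -> illegal
(2,0): flips 1 -> legal
(2,5): flips 2 -> legal
(3,0): flips 2 -> legal
(3,5): flips 2 -> legal
(4,0): flips 1 -> legal
(4,2): no bracket -> illegal
(4,5): flips 2 -> legal
(5,3): no bracket -> illegal
(5,4): no bracket -> illegal
(5,5): flips 2 -> legal
B mobility = 10
-- W to move --
(0,1): flips 2 -> legal
(0,2): no bracket -> illegal
(0,3): flips 1 -> legal
(1,3): flips 3 -> legal
(1,4): no bracket -> illegal
(3,0): no bracket -> illegal
(4,0): no bracket -> illegal
(4,2): flips 1 -> legal
(5,0): no bracket -> illegal
(5,1): flips 1 -> legal
(5,2): flips 1 -> legal
(5,3): flips 1 -> legal
(5,4): flips 2 -> legal
W mobility = 8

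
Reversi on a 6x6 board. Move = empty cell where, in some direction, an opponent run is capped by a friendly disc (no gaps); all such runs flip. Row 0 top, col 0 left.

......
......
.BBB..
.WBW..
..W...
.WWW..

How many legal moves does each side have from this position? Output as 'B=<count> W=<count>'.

Answer: B=6 W=3

Derivation:
-- B to move --
(2,0): no bracket -> illegal
(2,4): no bracket -> illegal
(3,0): flips 1 -> legal
(3,4): flips 1 -> legal
(4,0): flips 1 -> legal
(4,1): flips 1 -> legal
(4,3): flips 1 -> legal
(4,4): flips 1 -> legal
(5,0): no bracket -> illegal
(5,4): no bracket -> illegal
B mobility = 6
-- W to move --
(1,0): no bracket -> illegal
(1,1): flips 2 -> legal
(1,2): flips 2 -> legal
(1,3): flips 2 -> legal
(1,4): no bracket -> illegal
(2,0): no bracket -> illegal
(2,4): no bracket -> illegal
(3,0): no bracket -> illegal
(3,4): no bracket -> illegal
(4,1): no bracket -> illegal
(4,3): no bracket -> illegal
W mobility = 3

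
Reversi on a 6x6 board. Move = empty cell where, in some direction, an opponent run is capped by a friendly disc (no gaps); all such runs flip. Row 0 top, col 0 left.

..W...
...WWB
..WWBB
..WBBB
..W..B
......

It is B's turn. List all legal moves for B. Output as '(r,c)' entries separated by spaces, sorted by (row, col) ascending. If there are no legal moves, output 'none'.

(0,1): no bracket -> illegal
(0,3): flips 3 -> legal
(0,4): flips 1 -> legal
(0,5): no bracket -> illegal
(1,1): flips 1 -> legal
(1,2): flips 3 -> legal
(2,1): flips 2 -> legal
(3,1): flips 1 -> legal
(4,1): no bracket -> illegal
(4,3): no bracket -> illegal
(5,1): flips 1 -> legal
(5,2): no bracket -> illegal
(5,3): no bracket -> illegal

Answer: (0,3) (0,4) (1,1) (1,2) (2,1) (3,1) (5,1)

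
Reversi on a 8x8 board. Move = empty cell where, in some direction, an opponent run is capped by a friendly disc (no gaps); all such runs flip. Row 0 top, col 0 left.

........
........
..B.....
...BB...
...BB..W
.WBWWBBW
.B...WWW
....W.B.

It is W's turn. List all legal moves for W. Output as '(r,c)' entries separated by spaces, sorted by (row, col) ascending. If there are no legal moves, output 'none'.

Answer: (1,1) (2,3) (2,4) (3,2) (3,5) (4,5) (4,6) (7,1)

Derivation:
(1,1): flips 4 -> legal
(1,2): no bracket -> illegal
(1,3): no bracket -> illegal
(2,1): no bracket -> illegal
(2,3): flips 2 -> legal
(2,4): flips 2 -> legal
(2,5): no bracket -> illegal
(3,1): no bracket -> illegal
(3,2): flips 1 -> legal
(3,5): flips 1 -> legal
(4,1): no bracket -> illegal
(4,2): no bracket -> illegal
(4,5): flips 2 -> legal
(4,6): flips 1 -> legal
(5,0): no bracket -> illegal
(6,0): no bracket -> illegal
(6,2): no bracket -> illegal
(6,3): no bracket -> illegal
(6,4): no bracket -> illegal
(7,0): no bracket -> illegal
(7,1): flips 1 -> legal
(7,2): no bracket -> illegal
(7,5): no bracket -> illegal
(7,7): no bracket -> illegal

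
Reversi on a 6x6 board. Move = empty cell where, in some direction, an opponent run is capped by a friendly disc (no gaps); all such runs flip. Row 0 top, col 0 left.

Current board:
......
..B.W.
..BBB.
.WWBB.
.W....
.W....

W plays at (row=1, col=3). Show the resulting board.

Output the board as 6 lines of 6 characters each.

Place W at (1,3); scan 8 dirs for brackets.
Dir NW: first cell '.' (not opp) -> no flip
Dir N: first cell '.' (not opp) -> no flip
Dir NE: first cell '.' (not opp) -> no flip
Dir W: opp run (1,2), next='.' -> no flip
Dir E: first cell 'W' (not opp) -> no flip
Dir SW: opp run (2,2) capped by W -> flip
Dir S: opp run (2,3) (3,3), next='.' -> no flip
Dir SE: opp run (2,4), next='.' -> no flip
All flips: (2,2)

Answer: ......
..BWW.
..WBB.
.WWBB.
.W....
.W....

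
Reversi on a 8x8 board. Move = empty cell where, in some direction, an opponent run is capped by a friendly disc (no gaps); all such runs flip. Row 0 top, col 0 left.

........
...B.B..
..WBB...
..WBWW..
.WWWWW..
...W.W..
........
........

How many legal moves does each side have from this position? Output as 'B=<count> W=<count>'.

-- B to move --
(1,1): flips 1 -> legal
(1,2): no bracket -> illegal
(2,1): flips 1 -> legal
(2,5): no bracket -> illegal
(2,6): no bracket -> illegal
(3,0): no bracket -> illegal
(3,1): flips 2 -> legal
(3,6): flips 2 -> legal
(4,0): no bracket -> illegal
(4,6): flips 1 -> legal
(5,0): flips 2 -> legal
(5,1): flips 1 -> legal
(5,2): no bracket -> illegal
(5,4): flips 2 -> legal
(5,6): flips 2 -> legal
(6,2): no bracket -> illegal
(6,3): flips 2 -> legal
(6,4): no bracket -> illegal
(6,5): no bracket -> illegal
(6,6): flips 2 -> legal
B mobility = 11
-- W to move --
(0,2): flips 2 -> legal
(0,3): flips 3 -> legal
(0,4): flips 1 -> legal
(0,5): no bracket -> illegal
(0,6): flips 3 -> legal
(1,2): flips 1 -> legal
(1,4): flips 2 -> legal
(1,6): no bracket -> illegal
(2,5): flips 2 -> legal
(2,6): no bracket -> illegal
W mobility = 7

Answer: B=11 W=7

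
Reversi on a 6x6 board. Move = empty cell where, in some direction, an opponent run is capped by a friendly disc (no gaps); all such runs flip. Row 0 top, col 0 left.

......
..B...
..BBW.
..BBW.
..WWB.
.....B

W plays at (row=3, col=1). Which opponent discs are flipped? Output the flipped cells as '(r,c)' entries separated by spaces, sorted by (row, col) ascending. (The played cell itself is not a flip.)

Dir NW: first cell '.' (not opp) -> no flip
Dir N: first cell '.' (not opp) -> no flip
Dir NE: opp run (2,2), next='.' -> no flip
Dir W: first cell '.' (not opp) -> no flip
Dir E: opp run (3,2) (3,3) capped by W -> flip
Dir SW: first cell '.' (not opp) -> no flip
Dir S: first cell '.' (not opp) -> no flip
Dir SE: first cell 'W' (not opp) -> no flip

Answer: (3,2) (3,3)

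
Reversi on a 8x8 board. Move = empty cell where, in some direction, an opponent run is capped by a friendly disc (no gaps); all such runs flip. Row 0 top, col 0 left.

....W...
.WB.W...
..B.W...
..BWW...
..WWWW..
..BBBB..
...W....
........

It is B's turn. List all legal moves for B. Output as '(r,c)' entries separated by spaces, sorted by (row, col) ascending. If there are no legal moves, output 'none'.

Answer: (0,0) (1,0) (2,3) (2,5) (3,1) (3,5) (3,6) (7,2) (7,3) (7,4)

Derivation:
(0,0): flips 1 -> legal
(0,1): no bracket -> illegal
(0,2): no bracket -> illegal
(0,3): no bracket -> illegal
(0,5): no bracket -> illegal
(1,0): flips 1 -> legal
(1,3): no bracket -> illegal
(1,5): no bracket -> illegal
(2,0): no bracket -> illegal
(2,1): no bracket -> illegal
(2,3): flips 2 -> legal
(2,5): flips 2 -> legal
(3,1): flips 1 -> legal
(3,5): flips 4 -> legal
(3,6): flips 1 -> legal
(4,1): no bracket -> illegal
(4,6): no bracket -> illegal
(5,1): no bracket -> illegal
(5,6): no bracket -> illegal
(6,2): no bracket -> illegal
(6,4): no bracket -> illegal
(7,2): flips 1 -> legal
(7,3): flips 1 -> legal
(7,4): flips 1 -> legal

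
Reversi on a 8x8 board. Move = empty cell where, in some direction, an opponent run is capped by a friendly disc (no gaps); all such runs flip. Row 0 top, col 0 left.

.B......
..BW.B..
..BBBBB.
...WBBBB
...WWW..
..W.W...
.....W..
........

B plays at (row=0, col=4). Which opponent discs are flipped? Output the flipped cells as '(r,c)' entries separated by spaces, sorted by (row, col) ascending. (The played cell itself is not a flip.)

Dir NW: edge -> no flip
Dir N: edge -> no flip
Dir NE: edge -> no flip
Dir W: first cell '.' (not opp) -> no flip
Dir E: first cell '.' (not opp) -> no flip
Dir SW: opp run (1,3) capped by B -> flip
Dir S: first cell '.' (not opp) -> no flip
Dir SE: first cell 'B' (not opp) -> no flip

Answer: (1,3)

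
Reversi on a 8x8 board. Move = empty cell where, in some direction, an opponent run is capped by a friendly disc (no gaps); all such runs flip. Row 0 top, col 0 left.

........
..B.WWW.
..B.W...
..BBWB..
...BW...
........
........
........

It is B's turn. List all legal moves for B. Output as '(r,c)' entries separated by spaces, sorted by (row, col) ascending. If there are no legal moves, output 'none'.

(0,3): no bracket -> illegal
(0,4): no bracket -> illegal
(0,5): no bracket -> illegal
(0,6): flips 2 -> legal
(0,7): no bracket -> illegal
(1,3): flips 1 -> legal
(1,7): no bracket -> illegal
(2,3): no bracket -> illegal
(2,5): flips 1 -> legal
(2,6): no bracket -> illegal
(2,7): no bracket -> illegal
(4,5): flips 1 -> legal
(5,3): flips 1 -> legal
(5,4): no bracket -> illegal
(5,5): flips 1 -> legal

Answer: (0,6) (1,3) (2,5) (4,5) (5,3) (5,5)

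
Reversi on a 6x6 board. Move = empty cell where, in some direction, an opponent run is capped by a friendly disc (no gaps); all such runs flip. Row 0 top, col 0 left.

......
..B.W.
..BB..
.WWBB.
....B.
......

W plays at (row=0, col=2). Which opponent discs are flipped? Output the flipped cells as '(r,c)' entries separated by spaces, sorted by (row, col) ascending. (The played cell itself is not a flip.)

Answer: (1,2) (2,2)

Derivation:
Dir NW: edge -> no flip
Dir N: edge -> no flip
Dir NE: edge -> no flip
Dir W: first cell '.' (not opp) -> no flip
Dir E: first cell '.' (not opp) -> no flip
Dir SW: first cell '.' (not opp) -> no flip
Dir S: opp run (1,2) (2,2) capped by W -> flip
Dir SE: first cell '.' (not opp) -> no flip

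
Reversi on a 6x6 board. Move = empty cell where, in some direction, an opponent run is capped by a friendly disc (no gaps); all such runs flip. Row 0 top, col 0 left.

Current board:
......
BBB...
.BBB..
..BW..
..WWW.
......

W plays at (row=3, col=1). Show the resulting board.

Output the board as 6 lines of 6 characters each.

Answer: ......
BBB...
.BBB..
.WWW..
..WWW.
......

Derivation:
Place W at (3,1); scan 8 dirs for brackets.
Dir NW: first cell '.' (not opp) -> no flip
Dir N: opp run (2,1) (1,1), next='.' -> no flip
Dir NE: opp run (2,2), next='.' -> no flip
Dir W: first cell '.' (not opp) -> no flip
Dir E: opp run (3,2) capped by W -> flip
Dir SW: first cell '.' (not opp) -> no flip
Dir S: first cell '.' (not opp) -> no flip
Dir SE: first cell 'W' (not opp) -> no flip
All flips: (3,2)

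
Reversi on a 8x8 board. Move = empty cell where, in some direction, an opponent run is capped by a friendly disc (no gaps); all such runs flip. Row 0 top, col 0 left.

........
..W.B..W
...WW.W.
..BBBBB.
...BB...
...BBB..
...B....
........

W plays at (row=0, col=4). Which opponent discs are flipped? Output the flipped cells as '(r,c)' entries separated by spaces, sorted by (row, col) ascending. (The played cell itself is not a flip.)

Answer: (1,4)

Derivation:
Dir NW: edge -> no flip
Dir N: edge -> no flip
Dir NE: edge -> no flip
Dir W: first cell '.' (not opp) -> no flip
Dir E: first cell '.' (not opp) -> no flip
Dir SW: first cell '.' (not opp) -> no flip
Dir S: opp run (1,4) capped by W -> flip
Dir SE: first cell '.' (not opp) -> no flip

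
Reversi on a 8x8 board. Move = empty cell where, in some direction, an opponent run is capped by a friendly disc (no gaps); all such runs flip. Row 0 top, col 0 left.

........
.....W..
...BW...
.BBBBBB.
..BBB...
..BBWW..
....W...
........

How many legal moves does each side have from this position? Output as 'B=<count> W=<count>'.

Answer: B=9 W=5

Derivation:
-- B to move --
(0,4): no bracket -> illegal
(0,5): no bracket -> illegal
(0,6): flips 2 -> legal
(1,3): flips 1 -> legal
(1,4): flips 1 -> legal
(1,6): no bracket -> illegal
(2,5): flips 1 -> legal
(2,6): no bracket -> illegal
(4,5): no bracket -> illegal
(4,6): no bracket -> illegal
(5,6): flips 2 -> legal
(6,3): no bracket -> illegal
(6,5): flips 1 -> legal
(6,6): flips 1 -> legal
(7,3): no bracket -> illegal
(7,4): flips 2 -> legal
(7,5): flips 1 -> legal
B mobility = 9
-- W to move --
(1,2): no bracket -> illegal
(1,3): no bracket -> illegal
(1,4): no bracket -> illegal
(2,0): flips 3 -> legal
(2,1): flips 2 -> legal
(2,2): flips 3 -> legal
(2,5): no bracket -> illegal
(2,6): no bracket -> illegal
(2,7): no bracket -> illegal
(3,0): no bracket -> illegal
(3,7): no bracket -> illegal
(4,0): no bracket -> illegal
(4,1): no bracket -> illegal
(4,5): no bracket -> illegal
(4,6): flips 1 -> legal
(4,7): no bracket -> illegal
(5,1): flips 4 -> legal
(6,1): no bracket -> illegal
(6,2): no bracket -> illegal
(6,3): no bracket -> illegal
W mobility = 5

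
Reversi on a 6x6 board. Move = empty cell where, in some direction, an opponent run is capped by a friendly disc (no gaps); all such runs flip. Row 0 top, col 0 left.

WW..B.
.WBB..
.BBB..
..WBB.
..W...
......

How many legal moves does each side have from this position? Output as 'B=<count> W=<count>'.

Answer: B=6 W=8

Derivation:
-- B to move --
(0,2): no bracket -> illegal
(1,0): flips 1 -> legal
(2,0): no bracket -> illegal
(3,1): flips 1 -> legal
(4,1): flips 1 -> legal
(4,3): flips 1 -> legal
(5,1): flips 1 -> legal
(5,2): flips 2 -> legal
(5,3): no bracket -> illegal
B mobility = 6
-- W to move --
(0,2): flips 2 -> legal
(0,3): no bracket -> illegal
(0,5): no bracket -> illegal
(1,0): flips 1 -> legal
(1,4): flips 3 -> legal
(1,5): no bracket -> illegal
(2,0): no bracket -> illegal
(2,4): flips 1 -> legal
(2,5): no bracket -> illegal
(3,0): no bracket -> illegal
(3,1): flips 1 -> legal
(3,5): flips 2 -> legal
(4,3): no bracket -> illegal
(4,4): flips 2 -> legal
(4,5): flips 3 -> legal
W mobility = 8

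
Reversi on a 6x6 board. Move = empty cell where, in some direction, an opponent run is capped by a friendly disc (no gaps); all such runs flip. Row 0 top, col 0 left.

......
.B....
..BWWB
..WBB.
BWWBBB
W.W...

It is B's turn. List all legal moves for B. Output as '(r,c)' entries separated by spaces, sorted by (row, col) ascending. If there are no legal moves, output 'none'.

Answer: (1,2) (1,3) (1,4) (1,5) (2,1) (3,1) (5,1)

Derivation:
(1,2): flips 1 -> legal
(1,3): flips 1 -> legal
(1,4): flips 1 -> legal
(1,5): flips 1 -> legal
(2,1): flips 1 -> legal
(3,0): no bracket -> illegal
(3,1): flips 1 -> legal
(3,5): no bracket -> illegal
(5,1): flips 1 -> legal
(5,3): no bracket -> illegal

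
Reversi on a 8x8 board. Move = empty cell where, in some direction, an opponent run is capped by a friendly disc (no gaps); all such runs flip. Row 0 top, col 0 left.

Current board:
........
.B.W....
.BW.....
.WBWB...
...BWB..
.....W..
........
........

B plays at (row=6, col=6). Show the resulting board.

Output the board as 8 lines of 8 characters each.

Place B at (6,6); scan 8 dirs for brackets.
Dir NW: opp run (5,5) (4,4) (3,3) (2,2) capped by B -> flip
Dir N: first cell '.' (not opp) -> no flip
Dir NE: first cell '.' (not opp) -> no flip
Dir W: first cell '.' (not opp) -> no flip
Dir E: first cell '.' (not opp) -> no flip
Dir SW: first cell '.' (not opp) -> no flip
Dir S: first cell '.' (not opp) -> no flip
Dir SE: first cell '.' (not opp) -> no flip
All flips: (2,2) (3,3) (4,4) (5,5)

Answer: ........
.B.W....
.BB.....
.WBBB...
...BBB..
.....B..
......B.
........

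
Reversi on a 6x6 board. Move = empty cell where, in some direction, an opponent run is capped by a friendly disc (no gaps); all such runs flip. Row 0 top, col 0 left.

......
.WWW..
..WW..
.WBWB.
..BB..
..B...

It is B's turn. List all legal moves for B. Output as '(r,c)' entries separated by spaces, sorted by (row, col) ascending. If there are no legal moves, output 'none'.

(0,0): no bracket -> illegal
(0,1): flips 2 -> legal
(0,2): flips 2 -> legal
(0,3): flips 3 -> legal
(0,4): no bracket -> illegal
(1,0): no bracket -> illegal
(1,4): flips 1 -> legal
(2,0): flips 1 -> legal
(2,1): no bracket -> illegal
(2,4): flips 1 -> legal
(3,0): flips 1 -> legal
(4,0): no bracket -> illegal
(4,1): no bracket -> illegal
(4,4): no bracket -> illegal

Answer: (0,1) (0,2) (0,3) (1,4) (2,0) (2,4) (3,0)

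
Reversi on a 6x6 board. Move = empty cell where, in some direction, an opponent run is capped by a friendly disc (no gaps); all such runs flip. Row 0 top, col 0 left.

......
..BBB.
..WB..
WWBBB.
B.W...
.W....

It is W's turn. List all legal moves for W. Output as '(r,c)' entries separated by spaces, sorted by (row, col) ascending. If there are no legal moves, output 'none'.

Answer: (0,2) (0,4) (2,4) (3,5) (4,4) (5,0)

Derivation:
(0,1): no bracket -> illegal
(0,2): flips 1 -> legal
(0,3): no bracket -> illegal
(0,4): flips 1 -> legal
(0,5): no bracket -> illegal
(1,1): no bracket -> illegal
(1,5): no bracket -> illegal
(2,1): no bracket -> illegal
(2,4): flips 2 -> legal
(2,5): no bracket -> illegal
(3,5): flips 3 -> legal
(4,1): no bracket -> illegal
(4,3): no bracket -> illegal
(4,4): flips 1 -> legal
(4,5): no bracket -> illegal
(5,0): flips 1 -> legal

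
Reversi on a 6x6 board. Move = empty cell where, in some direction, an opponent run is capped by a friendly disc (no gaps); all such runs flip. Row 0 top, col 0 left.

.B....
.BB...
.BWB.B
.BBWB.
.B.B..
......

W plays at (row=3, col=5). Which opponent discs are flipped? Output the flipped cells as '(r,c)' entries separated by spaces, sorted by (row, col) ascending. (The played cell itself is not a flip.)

Dir NW: first cell '.' (not opp) -> no flip
Dir N: opp run (2,5), next='.' -> no flip
Dir NE: edge -> no flip
Dir W: opp run (3,4) capped by W -> flip
Dir E: edge -> no flip
Dir SW: first cell '.' (not opp) -> no flip
Dir S: first cell '.' (not opp) -> no flip
Dir SE: edge -> no flip

Answer: (3,4)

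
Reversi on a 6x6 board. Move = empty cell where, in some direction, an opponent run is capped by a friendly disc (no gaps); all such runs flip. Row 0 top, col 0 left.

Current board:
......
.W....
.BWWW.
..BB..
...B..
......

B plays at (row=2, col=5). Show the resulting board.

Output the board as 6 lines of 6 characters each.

Place B at (2,5); scan 8 dirs for brackets.
Dir NW: first cell '.' (not opp) -> no flip
Dir N: first cell '.' (not opp) -> no flip
Dir NE: edge -> no flip
Dir W: opp run (2,4) (2,3) (2,2) capped by B -> flip
Dir E: edge -> no flip
Dir SW: first cell '.' (not opp) -> no flip
Dir S: first cell '.' (not opp) -> no flip
Dir SE: edge -> no flip
All flips: (2,2) (2,3) (2,4)

Answer: ......
.W....
.BBBBB
..BB..
...B..
......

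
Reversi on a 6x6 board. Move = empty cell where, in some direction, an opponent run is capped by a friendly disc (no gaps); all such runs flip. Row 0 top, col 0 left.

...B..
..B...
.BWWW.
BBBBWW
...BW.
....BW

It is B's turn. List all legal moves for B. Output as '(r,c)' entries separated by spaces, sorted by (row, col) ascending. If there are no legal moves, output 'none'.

Answer: (1,1) (1,3) (1,4) (1,5) (2,5) (4,5)

Derivation:
(1,1): flips 1 -> legal
(1,3): flips 2 -> legal
(1,4): flips 4 -> legal
(1,5): flips 1 -> legal
(2,5): flips 4 -> legal
(4,5): flips 3 -> legal
(5,3): no bracket -> illegal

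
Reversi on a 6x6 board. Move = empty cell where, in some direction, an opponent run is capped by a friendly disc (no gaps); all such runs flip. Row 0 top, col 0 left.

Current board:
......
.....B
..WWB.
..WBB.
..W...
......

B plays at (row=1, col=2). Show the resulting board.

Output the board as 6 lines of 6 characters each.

Place B at (1,2); scan 8 dirs for brackets.
Dir NW: first cell '.' (not opp) -> no flip
Dir N: first cell '.' (not opp) -> no flip
Dir NE: first cell '.' (not opp) -> no flip
Dir W: first cell '.' (not opp) -> no flip
Dir E: first cell '.' (not opp) -> no flip
Dir SW: first cell '.' (not opp) -> no flip
Dir S: opp run (2,2) (3,2) (4,2), next='.' -> no flip
Dir SE: opp run (2,3) capped by B -> flip
All flips: (2,3)

Answer: ......
..B..B
..WBB.
..WBB.
..W...
......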